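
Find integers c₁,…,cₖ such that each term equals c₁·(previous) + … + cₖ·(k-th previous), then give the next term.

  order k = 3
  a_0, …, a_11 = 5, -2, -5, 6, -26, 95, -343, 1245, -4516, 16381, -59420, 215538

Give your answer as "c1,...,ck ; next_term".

-3,2,-1 ; -781835

  a_3 = -3·-5 + 2·-2 + -1·5 = 6
  a_4 = -3·6 + 2·-5 + -1·-2 = -26
  a_5 = -3·-26 + 2·6 + -1·-5 = 95
  a_6 = -3·95 + 2·-26 + -1·6 = -343
  a_7 = -3·-343 + 2·95 + -1·-26 = 1245
  a_8 = -3·1245 + 2·-343 + -1·95 = -4516
  a_9 = -3·-4516 + 2·1245 + -1·-343 = 16381
  a_10 = -3·16381 + 2·-4516 + -1·1245 = -59420
  a_11 = -3·-59420 + 2·16381 + -1·-4516 = 215538
  a_12 = -3·215538 + 2·-59420 + -1·16381 = -781835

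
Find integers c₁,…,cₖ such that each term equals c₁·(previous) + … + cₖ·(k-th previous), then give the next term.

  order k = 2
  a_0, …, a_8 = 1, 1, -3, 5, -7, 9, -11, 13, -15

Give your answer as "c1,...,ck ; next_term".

-2,-1 ; 17

  a_2 = -2·1 + -1·1 = -3
  a_3 = -2·-3 + -1·1 = 5
  a_4 = -2·5 + -1·-3 = -7
  a_5 = -2·-7 + -1·5 = 9
  a_6 = -2·9 + -1·-7 = -11
  a_7 = -2·-11 + -1·9 = 13
  a_8 = -2·13 + -1·-11 = -15
  a_9 = -2·-15 + -1·13 = 17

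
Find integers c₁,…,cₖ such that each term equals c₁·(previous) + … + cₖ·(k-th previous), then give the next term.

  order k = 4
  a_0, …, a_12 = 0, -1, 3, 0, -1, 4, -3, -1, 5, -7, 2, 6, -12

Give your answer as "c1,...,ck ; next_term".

  a_4 = 0·0 + 0·3 + 1·-1 + -1·0 = -1
  a_5 = 0·-1 + 0·0 + 1·3 + -1·-1 = 4
  a_6 = 0·4 + 0·-1 + 1·0 + -1·3 = -3
  a_7 = 0·-3 + 0·4 + 1·-1 + -1·0 = -1
  a_8 = 0·-1 + 0·-3 + 1·4 + -1·-1 = 5
  a_9 = 0·5 + 0·-1 + 1·-3 + -1·4 = -7
  a_10 = 0·-7 + 0·5 + 1·-1 + -1·-3 = 2
  a_11 = 0·2 + 0·-7 + 1·5 + -1·-1 = 6
  a_12 = 0·6 + 0·2 + 1·-7 + -1·5 = -12
  a_13 = 0·-12 + 0·6 + 1·2 + -1·-7 = 9

0,0,1,-1 ; 9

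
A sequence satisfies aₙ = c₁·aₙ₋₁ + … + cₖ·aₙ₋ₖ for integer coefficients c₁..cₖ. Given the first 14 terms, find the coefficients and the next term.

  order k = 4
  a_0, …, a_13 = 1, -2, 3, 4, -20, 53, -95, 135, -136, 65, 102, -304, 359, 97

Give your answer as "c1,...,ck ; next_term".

  a_4 = -3·4 + -2·3 + 3·-2 + 4·1 = -20
  a_5 = -3·-20 + -2·4 + 3·3 + 4·-2 = 53
  a_6 = -3·53 + -2·-20 + 3·4 + 4·3 = -95
  a_7 = -3·-95 + -2·53 + 3·-20 + 4·4 = 135
  a_8 = -3·135 + -2·-95 + 3·53 + 4·-20 = -136
  a_9 = -3·-136 + -2·135 + 3·-95 + 4·53 = 65
  a_10 = -3·65 + -2·-136 + 3·135 + 4·-95 = 102
  a_11 = -3·102 + -2·65 + 3·-136 + 4·135 = -304
  a_12 = -3·-304 + -2·102 + 3·65 + 4·-136 = 359
  a_13 = -3·359 + -2·-304 + 3·102 + 4·65 = 97
  a_14 = -3·97 + -2·359 + 3·-304 + 4·102 = -1513

-3,-2,3,4 ; -1513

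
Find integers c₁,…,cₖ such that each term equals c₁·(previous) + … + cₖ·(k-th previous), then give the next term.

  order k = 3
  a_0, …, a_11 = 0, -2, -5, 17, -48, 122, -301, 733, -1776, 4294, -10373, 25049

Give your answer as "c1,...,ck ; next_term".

  a_3 = -3·-5 + -1·-2 + 1·0 = 17
  a_4 = -3·17 + -1·-5 + 1·-2 = -48
  a_5 = -3·-48 + -1·17 + 1·-5 = 122
  a_6 = -3·122 + -1·-48 + 1·17 = -301
  a_7 = -3·-301 + -1·122 + 1·-48 = 733
  a_8 = -3·733 + -1·-301 + 1·122 = -1776
  a_9 = -3·-1776 + -1·733 + 1·-301 = 4294
  a_10 = -3·4294 + -1·-1776 + 1·733 = -10373
  a_11 = -3·-10373 + -1·4294 + 1·-1776 = 25049
  a_12 = -3·25049 + -1·-10373 + 1·4294 = -60480

-3,-1,1 ; -60480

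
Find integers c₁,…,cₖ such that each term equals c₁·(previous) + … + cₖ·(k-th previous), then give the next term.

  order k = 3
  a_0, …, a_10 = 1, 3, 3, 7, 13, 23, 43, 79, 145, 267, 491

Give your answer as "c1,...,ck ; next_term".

1,1,1 ; 903

  a_3 = 1·3 + 1·3 + 1·1 = 7
  a_4 = 1·7 + 1·3 + 1·3 = 13
  a_5 = 1·13 + 1·7 + 1·3 = 23
  a_6 = 1·23 + 1·13 + 1·7 = 43
  a_7 = 1·43 + 1·23 + 1·13 = 79
  a_8 = 1·79 + 1·43 + 1·23 = 145
  a_9 = 1·145 + 1·79 + 1·43 = 267
  a_10 = 1·267 + 1·145 + 1·79 = 491
  a_11 = 1·491 + 1·267 + 1·145 = 903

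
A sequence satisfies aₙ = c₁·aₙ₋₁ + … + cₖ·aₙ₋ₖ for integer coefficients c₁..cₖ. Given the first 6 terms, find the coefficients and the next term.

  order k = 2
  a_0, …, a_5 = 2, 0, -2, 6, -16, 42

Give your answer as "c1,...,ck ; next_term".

-3,-1 ; -110

  a_2 = -3·0 + -1·2 = -2
  a_3 = -3·-2 + -1·0 = 6
  a_4 = -3·6 + -1·-2 = -16
  a_5 = -3·-16 + -1·6 = 42
  a_6 = -3·42 + -1·-16 = -110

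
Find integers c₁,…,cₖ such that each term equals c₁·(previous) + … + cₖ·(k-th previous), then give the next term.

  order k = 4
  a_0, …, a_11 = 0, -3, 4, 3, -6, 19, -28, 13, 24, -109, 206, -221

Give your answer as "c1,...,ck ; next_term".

-1,0,1,-3 ; 40

  a_4 = -1·3 + 0·4 + 1·-3 + -3·0 = -6
  a_5 = -1·-6 + 0·3 + 1·4 + -3·-3 = 19
  a_6 = -1·19 + 0·-6 + 1·3 + -3·4 = -28
  a_7 = -1·-28 + 0·19 + 1·-6 + -3·3 = 13
  a_8 = -1·13 + 0·-28 + 1·19 + -3·-6 = 24
  a_9 = -1·24 + 0·13 + 1·-28 + -3·19 = -109
  a_10 = -1·-109 + 0·24 + 1·13 + -3·-28 = 206
  a_11 = -1·206 + 0·-109 + 1·24 + -3·13 = -221
  a_12 = -1·-221 + 0·206 + 1·-109 + -3·24 = 40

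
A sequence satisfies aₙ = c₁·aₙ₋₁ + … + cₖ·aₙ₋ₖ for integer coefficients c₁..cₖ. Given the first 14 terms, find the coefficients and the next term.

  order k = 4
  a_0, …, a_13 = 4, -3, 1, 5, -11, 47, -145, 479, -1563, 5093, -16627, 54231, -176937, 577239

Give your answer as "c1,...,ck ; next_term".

  a_4 = -2·5 + 4·1 + -1·-3 + -2·4 = -11
  a_5 = -2·-11 + 4·5 + -1·1 + -2·-3 = 47
  a_6 = -2·47 + 4·-11 + -1·5 + -2·1 = -145
  a_7 = -2·-145 + 4·47 + -1·-11 + -2·5 = 479
  a_8 = -2·479 + 4·-145 + -1·47 + -2·-11 = -1563
  a_9 = -2·-1563 + 4·479 + -1·-145 + -2·47 = 5093
  a_10 = -2·5093 + 4·-1563 + -1·479 + -2·-145 = -16627
  a_11 = -2·-16627 + 4·5093 + -1·-1563 + -2·479 = 54231
  a_12 = -2·54231 + 4·-16627 + -1·5093 + -2·-1563 = -176937
  a_13 = -2·-176937 + 4·54231 + -1·-16627 + -2·5093 = 577239
  a_14 = -2·577239 + 4·-176937 + -1·54231 + -2·-16627 = -1883203

-2,4,-1,-2 ; -1883203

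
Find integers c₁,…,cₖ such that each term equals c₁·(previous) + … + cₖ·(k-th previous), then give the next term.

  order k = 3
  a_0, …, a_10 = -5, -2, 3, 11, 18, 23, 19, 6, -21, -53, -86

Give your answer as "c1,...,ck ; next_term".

1,1,-2 ; -97

  a_3 = 1·3 + 1·-2 + -2·-5 = 11
  a_4 = 1·11 + 1·3 + -2·-2 = 18
  a_5 = 1·18 + 1·11 + -2·3 = 23
  a_6 = 1·23 + 1·18 + -2·11 = 19
  a_7 = 1·19 + 1·23 + -2·18 = 6
  a_8 = 1·6 + 1·19 + -2·23 = -21
  a_9 = 1·-21 + 1·6 + -2·19 = -53
  a_10 = 1·-53 + 1·-21 + -2·6 = -86
  a_11 = 1·-86 + 1·-53 + -2·-21 = -97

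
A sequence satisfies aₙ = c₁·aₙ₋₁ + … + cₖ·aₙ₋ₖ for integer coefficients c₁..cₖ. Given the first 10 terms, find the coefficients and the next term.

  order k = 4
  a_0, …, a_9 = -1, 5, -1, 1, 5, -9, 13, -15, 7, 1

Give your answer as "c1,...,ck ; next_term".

  a_4 = 0·1 + 2·-1 + 1·5 + -2·-1 = 5
  a_5 = 0·5 + 2·1 + 1·-1 + -2·5 = -9
  a_6 = 0·-9 + 2·5 + 1·1 + -2·-1 = 13
  a_7 = 0·13 + 2·-9 + 1·5 + -2·1 = -15
  a_8 = 0·-15 + 2·13 + 1·-9 + -2·5 = 7
  a_9 = 0·7 + 2·-15 + 1·13 + -2·-9 = 1
  a_10 = 0·1 + 2·7 + 1·-15 + -2·13 = -27

0,2,1,-2 ; -27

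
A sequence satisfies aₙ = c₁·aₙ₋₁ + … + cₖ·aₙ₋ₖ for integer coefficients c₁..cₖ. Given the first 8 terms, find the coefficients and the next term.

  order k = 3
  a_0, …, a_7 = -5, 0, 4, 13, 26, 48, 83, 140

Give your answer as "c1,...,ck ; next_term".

  a_3 = 2·4 + 0·0 + -1·-5 = 13
  a_4 = 2·13 + 0·4 + -1·0 = 26
  a_5 = 2·26 + 0·13 + -1·4 = 48
  a_6 = 2·48 + 0·26 + -1·13 = 83
  a_7 = 2·83 + 0·48 + -1·26 = 140
  a_8 = 2·140 + 0·83 + -1·48 = 232

2,0,-1 ; 232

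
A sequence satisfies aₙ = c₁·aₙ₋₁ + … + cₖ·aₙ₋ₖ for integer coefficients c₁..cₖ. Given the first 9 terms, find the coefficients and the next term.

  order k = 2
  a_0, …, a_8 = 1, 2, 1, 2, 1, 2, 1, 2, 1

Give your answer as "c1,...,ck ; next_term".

  a_2 = 0·2 + 1·1 = 1
  a_3 = 0·1 + 1·2 = 2
  a_4 = 0·2 + 1·1 = 1
  a_5 = 0·1 + 1·2 = 2
  a_6 = 0·2 + 1·1 = 1
  a_7 = 0·1 + 1·2 = 2
  a_8 = 0·2 + 1·1 = 1
  a_9 = 0·1 + 1·2 = 2

0,1 ; 2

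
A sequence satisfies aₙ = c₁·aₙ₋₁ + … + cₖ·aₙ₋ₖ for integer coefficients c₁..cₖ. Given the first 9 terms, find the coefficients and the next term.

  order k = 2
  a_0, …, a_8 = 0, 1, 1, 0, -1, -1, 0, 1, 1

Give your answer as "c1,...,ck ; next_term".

1,-1 ; 0

  a_2 = 1·1 + -1·0 = 1
  a_3 = 1·1 + -1·1 = 0
  a_4 = 1·0 + -1·1 = -1
  a_5 = 1·-1 + -1·0 = -1
  a_6 = 1·-1 + -1·-1 = 0
  a_7 = 1·0 + -1·-1 = 1
  a_8 = 1·1 + -1·0 = 1
  a_9 = 1·1 + -1·1 = 0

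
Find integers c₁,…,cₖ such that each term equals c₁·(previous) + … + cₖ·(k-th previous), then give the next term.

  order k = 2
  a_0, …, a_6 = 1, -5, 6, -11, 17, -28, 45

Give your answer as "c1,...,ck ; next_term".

  a_2 = -1·-5 + 1·1 = 6
  a_3 = -1·6 + 1·-5 = -11
  a_4 = -1·-11 + 1·6 = 17
  a_5 = -1·17 + 1·-11 = -28
  a_6 = -1·-28 + 1·17 = 45
  a_7 = -1·45 + 1·-28 = -73

-1,1 ; -73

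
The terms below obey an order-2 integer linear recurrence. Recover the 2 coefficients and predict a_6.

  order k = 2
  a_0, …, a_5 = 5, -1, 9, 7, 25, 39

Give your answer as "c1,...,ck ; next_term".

  a_2 = 1·-1 + 2·5 = 9
  a_3 = 1·9 + 2·-1 = 7
  a_4 = 1·7 + 2·9 = 25
  a_5 = 1·25 + 2·7 = 39
  a_6 = 1·39 + 2·25 = 89

1,2 ; 89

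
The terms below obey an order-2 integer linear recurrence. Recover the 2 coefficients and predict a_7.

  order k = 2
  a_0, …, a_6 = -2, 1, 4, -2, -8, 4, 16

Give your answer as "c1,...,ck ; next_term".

0,-2 ; -8

  a_2 = 0·1 + -2·-2 = 4
  a_3 = 0·4 + -2·1 = -2
  a_4 = 0·-2 + -2·4 = -8
  a_5 = 0·-8 + -2·-2 = 4
  a_6 = 0·4 + -2·-8 = 16
  a_7 = 0·16 + -2·4 = -8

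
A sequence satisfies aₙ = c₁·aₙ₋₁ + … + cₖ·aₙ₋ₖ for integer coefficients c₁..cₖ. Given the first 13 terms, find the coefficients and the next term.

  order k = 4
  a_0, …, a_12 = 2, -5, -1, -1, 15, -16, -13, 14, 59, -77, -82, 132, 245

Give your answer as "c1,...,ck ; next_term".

  a_4 = -1·-1 + -2·-1 + -2·-5 + 1·2 = 15
  a_5 = -1·15 + -2·-1 + -2·-1 + 1·-5 = -16
  a_6 = -1·-16 + -2·15 + -2·-1 + 1·-1 = -13
  a_7 = -1·-13 + -2·-16 + -2·15 + 1·-1 = 14
  a_8 = -1·14 + -2·-13 + -2·-16 + 1·15 = 59
  a_9 = -1·59 + -2·14 + -2·-13 + 1·-16 = -77
  a_10 = -1·-77 + -2·59 + -2·14 + 1·-13 = -82
  a_11 = -1·-82 + -2·-77 + -2·59 + 1·14 = 132
  a_12 = -1·132 + -2·-82 + -2·-77 + 1·59 = 245
  a_13 = -1·245 + -2·132 + -2·-82 + 1·-77 = -422

-1,-2,-2,1 ; -422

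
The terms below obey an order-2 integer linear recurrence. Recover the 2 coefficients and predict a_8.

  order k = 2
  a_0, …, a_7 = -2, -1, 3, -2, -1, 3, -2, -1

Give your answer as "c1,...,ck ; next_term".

-1,-1 ; 3

  a_2 = -1·-1 + -1·-2 = 3
  a_3 = -1·3 + -1·-1 = -2
  a_4 = -1·-2 + -1·3 = -1
  a_5 = -1·-1 + -1·-2 = 3
  a_6 = -1·3 + -1·-1 = -2
  a_7 = -1·-2 + -1·3 = -1
  a_8 = -1·-1 + -1·-2 = 3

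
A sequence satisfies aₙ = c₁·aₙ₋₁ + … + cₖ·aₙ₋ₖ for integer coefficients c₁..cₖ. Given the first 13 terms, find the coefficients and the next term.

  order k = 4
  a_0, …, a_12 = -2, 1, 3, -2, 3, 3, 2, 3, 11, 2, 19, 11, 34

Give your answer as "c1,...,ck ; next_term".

-1,1,2,2 ; 19

  a_4 = -1·-2 + 1·3 + 2·1 + 2·-2 = 3
  a_5 = -1·3 + 1·-2 + 2·3 + 2·1 = 3
  a_6 = -1·3 + 1·3 + 2·-2 + 2·3 = 2
  a_7 = -1·2 + 1·3 + 2·3 + 2·-2 = 3
  a_8 = -1·3 + 1·2 + 2·3 + 2·3 = 11
  a_9 = -1·11 + 1·3 + 2·2 + 2·3 = 2
  a_10 = -1·2 + 1·11 + 2·3 + 2·2 = 19
  a_11 = -1·19 + 1·2 + 2·11 + 2·3 = 11
  a_12 = -1·11 + 1·19 + 2·2 + 2·11 = 34
  a_13 = -1·34 + 1·11 + 2·19 + 2·2 = 19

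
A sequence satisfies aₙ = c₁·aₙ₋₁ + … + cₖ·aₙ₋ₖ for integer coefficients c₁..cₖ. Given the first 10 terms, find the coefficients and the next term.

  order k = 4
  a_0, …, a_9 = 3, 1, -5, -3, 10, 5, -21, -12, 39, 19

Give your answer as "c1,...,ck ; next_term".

1,-1,2,2 ; -86

  a_4 = 1·-3 + -1·-5 + 2·1 + 2·3 = 10
  a_5 = 1·10 + -1·-3 + 2·-5 + 2·1 = 5
  a_6 = 1·5 + -1·10 + 2·-3 + 2·-5 = -21
  a_7 = 1·-21 + -1·5 + 2·10 + 2·-3 = -12
  a_8 = 1·-12 + -1·-21 + 2·5 + 2·10 = 39
  a_9 = 1·39 + -1·-12 + 2·-21 + 2·5 = 19
  a_10 = 1·19 + -1·39 + 2·-12 + 2·-21 = -86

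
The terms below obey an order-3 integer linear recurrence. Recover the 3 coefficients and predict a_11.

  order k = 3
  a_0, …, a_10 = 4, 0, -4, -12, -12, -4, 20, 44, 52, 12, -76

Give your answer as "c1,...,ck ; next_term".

1,0,-2 ; -180

  a_3 = 1·-4 + 0·0 + -2·4 = -12
  a_4 = 1·-12 + 0·-4 + -2·0 = -12
  a_5 = 1·-12 + 0·-12 + -2·-4 = -4
  a_6 = 1·-4 + 0·-12 + -2·-12 = 20
  a_7 = 1·20 + 0·-4 + -2·-12 = 44
  a_8 = 1·44 + 0·20 + -2·-4 = 52
  a_9 = 1·52 + 0·44 + -2·20 = 12
  a_10 = 1·12 + 0·52 + -2·44 = -76
  a_11 = 1·-76 + 0·12 + -2·52 = -180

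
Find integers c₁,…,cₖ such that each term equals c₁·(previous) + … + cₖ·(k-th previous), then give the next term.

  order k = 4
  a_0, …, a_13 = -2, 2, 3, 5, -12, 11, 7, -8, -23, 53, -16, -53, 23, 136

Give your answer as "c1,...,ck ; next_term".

  a_4 = -1·5 + -1·3 + 0·2 + 2·-2 = -12
  a_5 = -1·-12 + -1·5 + 0·3 + 2·2 = 11
  a_6 = -1·11 + -1·-12 + 0·5 + 2·3 = 7
  a_7 = -1·7 + -1·11 + 0·-12 + 2·5 = -8
  a_8 = -1·-8 + -1·7 + 0·11 + 2·-12 = -23
  a_9 = -1·-23 + -1·-8 + 0·7 + 2·11 = 53
  a_10 = -1·53 + -1·-23 + 0·-8 + 2·7 = -16
  a_11 = -1·-16 + -1·53 + 0·-23 + 2·-8 = -53
  a_12 = -1·-53 + -1·-16 + 0·53 + 2·-23 = 23
  a_13 = -1·23 + -1·-53 + 0·-16 + 2·53 = 136
  a_14 = -1·136 + -1·23 + 0·-53 + 2·-16 = -191

-1,-1,0,2 ; -191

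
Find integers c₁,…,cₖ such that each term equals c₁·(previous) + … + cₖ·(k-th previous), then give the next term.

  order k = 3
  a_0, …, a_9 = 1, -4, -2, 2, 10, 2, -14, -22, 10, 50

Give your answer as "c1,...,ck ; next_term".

  a_3 = 0·-2 + -1·-4 + -2·1 = 2
  a_4 = 0·2 + -1·-2 + -2·-4 = 10
  a_5 = 0·10 + -1·2 + -2·-2 = 2
  a_6 = 0·2 + -1·10 + -2·2 = -14
  a_7 = 0·-14 + -1·2 + -2·10 = -22
  a_8 = 0·-22 + -1·-14 + -2·2 = 10
  a_9 = 0·10 + -1·-22 + -2·-14 = 50
  a_10 = 0·50 + -1·10 + -2·-22 = 34

0,-1,-2 ; 34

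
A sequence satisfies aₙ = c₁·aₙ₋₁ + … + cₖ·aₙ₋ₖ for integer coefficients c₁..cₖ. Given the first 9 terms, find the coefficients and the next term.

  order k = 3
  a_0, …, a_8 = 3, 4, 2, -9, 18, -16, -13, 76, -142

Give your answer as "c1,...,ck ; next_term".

  a_3 = -2·2 + -2·4 + 1·3 = -9
  a_4 = -2·-9 + -2·2 + 1·4 = 18
  a_5 = -2·18 + -2·-9 + 1·2 = -16
  a_6 = -2·-16 + -2·18 + 1·-9 = -13
  a_7 = -2·-13 + -2·-16 + 1·18 = 76
  a_8 = -2·76 + -2·-13 + 1·-16 = -142
  a_9 = -2·-142 + -2·76 + 1·-13 = 119

-2,-2,1 ; 119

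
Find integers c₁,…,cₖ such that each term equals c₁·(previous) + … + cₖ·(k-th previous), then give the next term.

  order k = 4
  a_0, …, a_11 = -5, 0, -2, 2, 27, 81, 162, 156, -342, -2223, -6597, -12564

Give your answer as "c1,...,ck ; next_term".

  a_4 = 3·2 + -3·-2 + -3·0 + -3·-5 = 27
  a_5 = 3·27 + -3·2 + -3·-2 + -3·0 = 81
  a_6 = 3·81 + -3·27 + -3·2 + -3·-2 = 162
  a_7 = 3·162 + -3·81 + -3·27 + -3·2 = 156
  a_8 = 3·156 + -3·162 + -3·81 + -3·27 = -342
  a_9 = 3·-342 + -3·156 + -3·162 + -3·81 = -2223
  a_10 = 3·-2223 + -3·-342 + -3·156 + -3·162 = -6597
  a_11 = 3·-6597 + -3·-2223 + -3·-342 + -3·156 = -12564
  a_12 = 3·-12564 + -3·-6597 + -3·-2223 + -3·-342 = -10206

3,-3,-3,-3 ; -10206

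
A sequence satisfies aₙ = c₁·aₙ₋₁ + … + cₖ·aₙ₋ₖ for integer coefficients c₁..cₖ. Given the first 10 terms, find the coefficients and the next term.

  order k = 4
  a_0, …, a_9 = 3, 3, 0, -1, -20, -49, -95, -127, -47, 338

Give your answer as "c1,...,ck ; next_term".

  a_4 = 2·-1 + 0·0 + -3·3 + -3·3 = -20
  a_5 = 2·-20 + 0·-1 + -3·0 + -3·3 = -49
  a_6 = 2·-49 + 0·-20 + -3·-1 + -3·0 = -95
  a_7 = 2·-95 + 0·-49 + -3·-20 + -3·-1 = -127
  a_8 = 2·-127 + 0·-95 + -3·-49 + -3·-20 = -47
  a_9 = 2·-47 + 0·-127 + -3·-95 + -3·-49 = 338
  a_10 = 2·338 + 0·-47 + -3·-127 + -3·-95 = 1342

2,0,-3,-3 ; 1342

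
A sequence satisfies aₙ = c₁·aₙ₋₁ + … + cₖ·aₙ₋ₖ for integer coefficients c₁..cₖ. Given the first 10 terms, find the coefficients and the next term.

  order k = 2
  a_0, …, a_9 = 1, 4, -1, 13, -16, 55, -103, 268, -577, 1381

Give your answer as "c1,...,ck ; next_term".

-1,3 ; -3112

  a_2 = -1·4 + 3·1 = -1
  a_3 = -1·-1 + 3·4 = 13
  a_4 = -1·13 + 3·-1 = -16
  a_5 = -1·-16 + 3·13 = 55
  a_6 = -1·55 + 3·-16 = -103
  a_7 = -1·-103 + 3·55 = 268
  a_8 = -1·268 + 3·-103 = -577
  a_9 = -1·-577 + 3·268 = 1381
  a_10 = -1·1381 + 3·-577 = -3112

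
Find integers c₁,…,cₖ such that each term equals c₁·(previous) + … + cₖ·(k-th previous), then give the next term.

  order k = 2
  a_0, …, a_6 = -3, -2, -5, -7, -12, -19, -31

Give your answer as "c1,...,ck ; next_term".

1,1 ; -50

  a_2 = 1·-2 + 1·-3 = -5
  a_3 = 1·-5 + 1·-2 = -7
  a_4 = 1·-7 + 1·-5 = -12
  a_5 = 1·-12 + 1·-7 = -19
  a_6 = 1·-19 + 1·-12 = -31
  a_7 = 1·-31 + 1·-19 = -50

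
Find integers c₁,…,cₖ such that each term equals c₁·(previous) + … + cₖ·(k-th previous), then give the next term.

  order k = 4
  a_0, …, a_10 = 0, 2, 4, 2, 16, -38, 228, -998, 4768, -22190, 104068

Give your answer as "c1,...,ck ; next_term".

-4,4,4,1 ; -486958

  a_4 = -4·2 + 4·4 + 4·2 + 1·0 = 16
  a_5 = -4·16 + 4·2 + 4·4 + 1·2 = -38
  a_6 = -4·-38 + 4·16 + 4·2 + 1·4 = 228
  a_7 = -4·228 + 4·-38 + 4·16 + 1·2 = -998
  a_8 = -4·-998 + 4·228 + 4·-38 + 1·16 = 4768
  a_9 = -4·4768 + 4·-998 + 4·228 + 1·-38 = -22190
  a_10 = -4·-22190 + 4·4768 + 4·-998 + 1·228 = 104068
  a_11 = -4·104068 + 4·-22190 + 4·4768 + 1·-998 = -486958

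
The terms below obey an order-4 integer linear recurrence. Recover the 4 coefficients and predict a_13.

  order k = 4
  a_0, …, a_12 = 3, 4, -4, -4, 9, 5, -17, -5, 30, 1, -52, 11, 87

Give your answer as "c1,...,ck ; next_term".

1,-2,2,-1 ; -40

  a_4 = 1·-4 + -2·-4 + 2·4 + -1·3 = 9
  a_5 = 1·9 + -2·-4 + 2·-4 + -1·4 = 5
  a_6 = 1·5 + -2·9 + 2·-4 + -1·-4 = -17
  a_7 = 1·-17 + -2·5 + 2·9 + -1·-4 = -5
  a_8 = 1·-5 + -2·-17 + 2·5 + -1·9 = 30
  a_9 = 1·30 + -2·-5 + 2·-17 + -1·5 = 1
  a_10 = 1·1 + -2·30 + 2·-5 + -1·-17 = -52
  a_11 = 1·-52 + -2·1 + 2·30 + -1·-5 = 11
  a_12 = 1·11 + -2·-52 + 2·1 + -1·30 = 87
  a_13 = 1·87 + -2·11 + 2·-52 + -1·1 = -40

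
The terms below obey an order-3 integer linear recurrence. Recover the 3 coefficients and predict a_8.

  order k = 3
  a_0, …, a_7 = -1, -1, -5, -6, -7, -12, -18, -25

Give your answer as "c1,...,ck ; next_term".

  a_3 = 1·-5 + 0·-1 + 1·-1 = -6
  a_4 = 1·-6 + 0·-5 + 1·-1 = -7
  a_5 = 1·-7 + 0·-6 + 1·-5 = -12
  a_6 = 1·-12 + 0·-7 + 1·-6 = -18
  a_7 = 1·-18 + 0·-12 + 1·-7 = -25
  a_8 = 1·-25 + 0·-18 + 1·-12 = -37

1,0,1 ; -37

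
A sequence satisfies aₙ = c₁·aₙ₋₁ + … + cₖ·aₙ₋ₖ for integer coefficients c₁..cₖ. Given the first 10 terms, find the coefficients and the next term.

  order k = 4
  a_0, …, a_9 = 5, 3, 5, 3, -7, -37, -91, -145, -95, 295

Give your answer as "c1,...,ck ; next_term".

3,-3,-2,1 ; 1369

  a_4 = 3·3 + -3·5 + -2·3 + 1·5 = -7
  a_5 = 3·-7 + -3·3 + -2·5 + 1·3 = -37
  a_6 = 3·-37 + -3·-7 + -2·3 + 1·5 = -91
  a_7 = 3·-91 + -3·-37 + -2·-7 + 1·3 = -145
  a_8 = 3·-145 + -3·-91 + -2·-37 + 1·-7 = -95
  a_9 = 3·-95 + -3·-145 + -2·-91 + 1·-37 = 295
  a_10 = 3·295 + -3·-95 + -2·-145 + 1·-91 = 1369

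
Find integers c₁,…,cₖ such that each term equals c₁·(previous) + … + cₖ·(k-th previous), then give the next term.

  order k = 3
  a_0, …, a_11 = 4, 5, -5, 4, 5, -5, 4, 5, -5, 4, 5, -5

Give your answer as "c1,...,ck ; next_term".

0,0,1 ; 4

  a_3 = 0·-5 + 0·5 + 1·4 = 4
  a_4 = 0·4 + 0·-5 + 1·5 = 5
  a_5 = 0·5 + 0·4 + 1·-5 = -5
  a_6 = 0·-5 + 0·5 + 1·4 = 4
  a_7 = 0·4 + 0·-5 + 1·5 = 5
  a_8 = 0·5 + 0·4 + 1·-5 = -5
  a_9 = 0·-5 + 0·5 + 1·4 = 4
  a_10 = 0·4 + 0·-5 + 1·5 = 5
  a_11 = 0·5 + 0·4 + 1·-5 = -5
  a_12 = 0·-5 + 0·5 + 1·4 = 4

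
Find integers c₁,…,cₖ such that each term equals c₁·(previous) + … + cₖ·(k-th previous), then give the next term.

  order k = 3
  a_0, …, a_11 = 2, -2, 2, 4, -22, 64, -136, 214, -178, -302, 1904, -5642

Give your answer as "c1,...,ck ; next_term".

  a_3 = -3·2 + -2·-2 + 3·2 = 4
  a_4 = -3·4 + -2·2 + 3·-2 = -22
  a_5 = -3·-22 + -2·4 + 3·2 = 64
  a_6 = -3·64 + -2·-22 + 3·4 = -136
  a_7 = -3·-136 + -2·64 + 3·-22 = 214
  a_8 = -3·214 + -2·-136 + 3·64 = -178
  a_9 = -3·-178 + -2·214 + 3·-136 = -302
  a_10 = -3·-302 + -2·-178 + 3·214 = 1904
  a_11 = -3·1904 + -2·-302 + 3·-178 = -5642
  a_12 = -3·-5642 + -2·1904 + 3·-302 = 12212

-3,-2,3 ; 12212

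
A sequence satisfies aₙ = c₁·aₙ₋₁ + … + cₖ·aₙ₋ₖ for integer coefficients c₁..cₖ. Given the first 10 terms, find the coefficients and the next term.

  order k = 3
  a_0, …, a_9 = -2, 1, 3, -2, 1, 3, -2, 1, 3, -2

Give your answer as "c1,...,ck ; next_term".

0,0,1 ; 1

  a_3 = 0·3 + 0·1 + 1·-2 = -2
  a_4 = 0·-2 + 0·3 + 1·1 = 1
  a_5 = 0·1 + 0·-2 + 1·3 = 3
  a_6 = 0·3 + 0·1 + 1·-2 = -2
  a_7 = 0·-2 + 0·3 + 1·1 = 1
  a_8 = 0·1 + 0·-2 + 1·3 = 3
  a_9 = 0·3 + 0·1 + 1·-2 = -2
  a_10 = 0·-2 + 0·3 + 1·1 = 1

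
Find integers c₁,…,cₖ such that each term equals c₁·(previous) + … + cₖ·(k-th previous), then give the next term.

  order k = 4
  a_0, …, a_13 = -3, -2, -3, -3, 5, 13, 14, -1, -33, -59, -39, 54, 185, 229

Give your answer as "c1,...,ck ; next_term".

  a_4 = 1·-3 + -1·-3 + -1·-2 + -1·-3 = 5
  a_5 = 1·5 + -1·-3 + -1·-3 + -1·-2 = 13
  a_6 = 1·13 + -1·5 + -1·-3 + -1·-3 = 14
  a_7 = 1·14 + -1·13 + -1·5 + -1·-3 = -1
  a_8 = 1·-1 + -1·14 + -1·13 + -1·5 = -33
  a_9 = 1·-33 + -1·-1 + -1·14 + -1·13 = -59
  a_10 = 1·-59 + -1·-33 + -1·-1 + -1·14 = -39
  a_11 = 1·-39 + -1·-59 + -1·-33 + -1·-1 = 54
  a_12 = 1·54 + -1·-39 + -1·-59 + -1·-33 = 185
  a_13 = 1·185 + -1·54 + -1·-39 + -1·-59 = 229
  a_14 = 1·229 + -1·185 + -1·54 + -1·-39 = 29

1,-1,-1,-1 ; 29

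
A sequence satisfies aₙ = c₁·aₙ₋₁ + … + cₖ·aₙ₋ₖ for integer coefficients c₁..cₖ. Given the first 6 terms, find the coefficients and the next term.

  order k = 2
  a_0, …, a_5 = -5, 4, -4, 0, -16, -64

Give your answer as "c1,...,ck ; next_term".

4,4 ; -320

  a_2 = 4·4 + 4·-5 = -4
  a_3 = 4·-4 + 4·4 = 0
  a_4 = 4·0 + 4·-4 = -16
  a_5 = 4·-16 + 4·0 = -64
  a_6 = 4·-64 + 4·-16 = -320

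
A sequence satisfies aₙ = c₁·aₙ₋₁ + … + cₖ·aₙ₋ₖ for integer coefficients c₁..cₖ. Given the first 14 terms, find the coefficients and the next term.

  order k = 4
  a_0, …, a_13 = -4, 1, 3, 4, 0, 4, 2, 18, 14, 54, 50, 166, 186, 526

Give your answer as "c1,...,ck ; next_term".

  a_4 = 1·4 + 2·3 + -2·1 + 2·-4 = 0
  a_5 = 1·0 + 2·4 + -2·3 + 2·1 = 4
  a_6 = 1·4 + 2·0 + -2·4 + 2·3 = 2
  a_7 = 1·2 + 2·4 + -2·0 + 2·4 = 18
  a_8 = 1·18 + 2·2 + -2·4 + 2·0 = 14
  a_9 = 1·14 + 2·18 + -2·2 + 2·4 = 54
  a_10 = 1·54 + 2·14 + -2·18 + 2·2 = 50
  a_11 = 1·50 + 2·54 + -2·14 + 2·18 = 166
  a_12 = 1·166 + 2·50 + -2·54 + 2·14 = 186
  a_13 = 1·186 + 2·166 + -2·50 + 2·54 = 526
  a_14 = 1·526 + 2·186 + -2·166 + 2·50 = 666

1,2,-2,2 ; 666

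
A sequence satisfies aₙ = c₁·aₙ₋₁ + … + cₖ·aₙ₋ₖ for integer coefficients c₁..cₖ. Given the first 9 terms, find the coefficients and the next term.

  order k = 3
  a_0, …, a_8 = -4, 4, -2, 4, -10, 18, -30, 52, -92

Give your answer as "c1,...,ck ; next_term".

  a_3 = -2·-2 + -1·4 + -1·-4 = 4
  a_4 = -2·4 + -1·-2 + -1·4 = -10
  a_5 = -2·-10 + -1·4 + -1·-2 = 18
  a_6 = -2·18 + -1·-10 + -1·4 = -30
  a_7 = -2·-30 + -1·18 + -1·-10 = 52
  a_8 = -2·52 + -1·-30 + -1·18 = -92
  a_9 = -2·-92 + -1·52 + -1·-30 = 162

-2,-1,-1 ; 162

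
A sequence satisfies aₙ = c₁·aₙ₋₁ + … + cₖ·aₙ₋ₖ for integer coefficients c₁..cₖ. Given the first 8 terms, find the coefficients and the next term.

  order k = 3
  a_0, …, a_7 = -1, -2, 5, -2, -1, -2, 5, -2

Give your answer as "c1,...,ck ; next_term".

  a_3 = -1·5 + -1·-2 + -1·-1 = -2
  a_4 = -1·-2 + -1·5 + -1·-2 = -1
  a_5 = -1·-1 + -1·-2 + -1·5 = -2
  a_6 = -1·-2 + -1·-1 + -1·-2 = 5
  a_7 = -1·5 + -1·-2 + -1·-1 = -2
  a_8 = -1·-2 + -1·5 + -1·-2 = -1

-1,-1,-1 ; -1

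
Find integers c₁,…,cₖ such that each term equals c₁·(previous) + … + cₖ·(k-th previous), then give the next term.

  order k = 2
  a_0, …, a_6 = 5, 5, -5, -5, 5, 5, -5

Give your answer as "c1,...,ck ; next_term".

  a_2 = 0·5 + -1·5 = -5
  a_3 = 0·-5 + -1·5 = -5
  a_4 = 0·-5 + -1·-5 = 5
  a_5 = 0·5 + -1·-5 = 5
  a_6 = 0·5 + -1·5 = -5
  a_7 = 0·-5 + -1·5 = -5

0,-1 ; -5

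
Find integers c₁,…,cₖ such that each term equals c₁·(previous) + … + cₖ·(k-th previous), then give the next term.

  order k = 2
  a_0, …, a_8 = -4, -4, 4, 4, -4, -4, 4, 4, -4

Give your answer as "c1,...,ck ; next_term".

0,-1 ; -4

  a_2 = 0·-4 + -1·-4 = 4
  a_3 = 0·4 + -1·-4 = 4
  a_4 = 0·4 + -1·4 = -4
  a_5 = 0·-4 + -1·4 = -4
  a_6 = 0·-4 + -1·-4 = 4
  a_7 = 0·4 + -1·-4 = 4
  a_8 = 0·4 + -1·4 = -4
  a_9 = 0·-4 + -1·4 = -4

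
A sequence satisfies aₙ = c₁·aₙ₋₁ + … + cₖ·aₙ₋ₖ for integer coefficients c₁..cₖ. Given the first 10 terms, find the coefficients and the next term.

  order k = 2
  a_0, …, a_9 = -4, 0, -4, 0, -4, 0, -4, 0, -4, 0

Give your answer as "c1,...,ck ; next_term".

0,1 ; -4

  a_2 = 0·0 + 1·-4 = -4
  a_3 = 0·-4 + 1·0 = 0
  a_4 = 0·0 + 1·-4 = -4
  a_5 = 0·-4 + 1·0 = 0
  a_6 = 0·0 + 1·-4 = -4
  a_7 = 0·-4 + 1·0 = 0
  a_8 = 0·0 + 1·-4 = -4
  a_9 = 0·-4 + 1·0 = 0
  a_10 = 0·0 + 1·-4 = -4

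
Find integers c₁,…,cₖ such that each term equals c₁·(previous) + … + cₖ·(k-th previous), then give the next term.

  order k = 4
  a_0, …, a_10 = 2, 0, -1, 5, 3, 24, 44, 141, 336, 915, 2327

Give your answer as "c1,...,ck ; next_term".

  a_4 = 2·5 + 3·-1 + -3·0 + -2·2 = 3
  a_5 = 2·3 + 3·5 + -3·-1 + -2·0 = 24
  a_6 = 2·24 + 3·3 + -3·5 + -2·-1 = 44
  a_7 = 2·44 + 3·24 + -3·3 + -2·5 = 141
  a_8 = 2·141 + 3·44 + -3·24 + -2·3 = 336
  a_9 = 2·336 + 3·141 + -3·44 + -2·24 = 915
  a_10 = 2·915 + 3·336 + -3·141 + -2·44 = 2327
  a_11 = 2·2327 + 3·915 + -3·336 + -2·141 = 6109

2,3,-3,-2 ; 6109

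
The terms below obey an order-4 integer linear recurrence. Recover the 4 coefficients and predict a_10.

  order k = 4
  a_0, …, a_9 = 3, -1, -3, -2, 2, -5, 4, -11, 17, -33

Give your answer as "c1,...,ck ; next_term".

-1,1,0,1 ; 54

  a_4 = -1·-2 + 1·-3 + 0·-1 + 1·3 = 2
  a_5 = -1·2 + 1·-2 + 0·-3 + 1·-1 = -5
  a_6 = -1·-5 + 1·2 + 0·-2 + 1·-3 = 4
  a_7 = -1·4 + 1·-5 + 0·2 + 1·-2 = -11
  a_8 = -1·-11 + 1·4 + 0·-5 + 1·2 = 17
  a_9 = -1·17 + 1·-11 + 0·4 + 1·-5 = -33
  a_10 = -1·-33 + 1·17 + 0·-11 + 1·4 = 54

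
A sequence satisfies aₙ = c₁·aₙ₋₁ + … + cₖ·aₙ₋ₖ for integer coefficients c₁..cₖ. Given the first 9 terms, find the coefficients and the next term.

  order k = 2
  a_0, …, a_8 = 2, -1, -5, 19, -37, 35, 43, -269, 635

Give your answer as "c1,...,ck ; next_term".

-3,-4 ; -829

  a_2 = -3·-1 + -4·2 = -5
  a_3 = -3·-5 + -4·-1 = 19
  a_4 = -3·19 + -4·-5 = -37
  a_5 = -3·-37 + -4·19 = 35
  a_6 = -3·35 + -4·-37 = 43
  a_7 = -3·43 + -4·35 = -269
  a_8 = -3·-269 + -4·43 = 635
  a_9 = -3·635 + -4·-269 = -829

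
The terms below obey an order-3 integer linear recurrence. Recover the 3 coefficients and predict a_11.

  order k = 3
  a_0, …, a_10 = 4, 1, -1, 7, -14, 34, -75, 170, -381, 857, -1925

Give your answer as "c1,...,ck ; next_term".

-2,1,1 ; 4326

  a_3 = -2·-1 + 1·1 + 1·4 = 7
  a_4 = -2·7 + 1·-1 + 1·1 = -14
  a_5 = -2·-14 + 1·7 + 1·-1 = 34
  a_6 = -2·34 + 1·-14 + 1·7 = -75
  a_7 = -2·-75 + 1·34 + 1·-14 = 170
  a_8 = -2·170 + 1·-75 + 1·34 = -381
  a_9 = -2·-381 + 1·170 + 1·-75 = 857
  a_10 = -2·857 + 1·-381 + 1·170 = -1925
  a_11 = -2·-1925 + 1·857 + 1·-381 = 4326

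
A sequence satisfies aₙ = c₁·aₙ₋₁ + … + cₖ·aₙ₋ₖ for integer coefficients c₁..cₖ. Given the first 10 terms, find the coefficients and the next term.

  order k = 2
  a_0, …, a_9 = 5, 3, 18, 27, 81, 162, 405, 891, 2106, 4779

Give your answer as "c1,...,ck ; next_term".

1,3 ; 11097

  a_2 = 1·3 + 3·5 = 18
  a_3 = 1·18 + 3·3 = 27
  a_4 = 1·27 + 3·18 = 81
  a_5 = 1·81 + 3·27 = 162
  a_6 = 1·162 + 3·81 = 405
  a_7 = 1·405 + 3·162 = 891
  a_8 = 1·891 + 3·405 = 2106
  a_9 = 1·2106 + 3·891 = 4779
  a_10 = 1·4779 + 3·2106 = 11097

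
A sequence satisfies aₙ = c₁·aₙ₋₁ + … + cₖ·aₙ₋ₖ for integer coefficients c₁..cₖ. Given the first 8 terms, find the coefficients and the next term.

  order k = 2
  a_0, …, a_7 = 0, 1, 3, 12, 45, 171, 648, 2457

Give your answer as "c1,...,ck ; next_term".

3,3 ; 9315

  a_2 = 3·1 + 3·0 = 3
  a_3 = 3·3 + 3·1 = 12
  a_4 = 3·12 + 3·3 = 45
  a_5 = 3·45 + 3·12 = 171
  a_6 = 3·171 + 3·45 = 648
  a_7 = 3·648 + 3·171 = 2457
  a_8 = 3·2457 + 3·648 = 9315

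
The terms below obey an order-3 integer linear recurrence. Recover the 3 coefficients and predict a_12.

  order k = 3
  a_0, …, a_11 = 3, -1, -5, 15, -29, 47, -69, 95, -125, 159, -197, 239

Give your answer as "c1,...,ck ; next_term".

  a_3 = -3·-5 + -3·-1 + -1·3 = 15
  a_4 = -3·15 + -3·-5 + -1·-1 = -29
  a_5 = -3·-29 + -3·15 + -1·-5 = 47
  a_6 = -3·47 + -3·-29 + -1·15 = -69
  a_7 = -3·-69 + -3·47 + -1·-29 = 95
  a_8 = -3·95 + -3·-69 + -1·47 = -125
  a_9 = -3·-125 + -3·95 + -1·-69 = 159
  a_10 = -3·159 + -3·-125 + -1·95 = -197
  a_11 = -3·-197 + -3·159 + -1·-125 = 239
  a_12 = -3·239 + -3·-197 + -1·159 = -285

-3,-3,-1 ; -285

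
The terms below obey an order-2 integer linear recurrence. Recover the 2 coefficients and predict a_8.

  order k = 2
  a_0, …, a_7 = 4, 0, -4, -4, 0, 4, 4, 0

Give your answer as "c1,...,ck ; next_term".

  a_2 = 1·0 + -1·4 = -4
  a_3 = 1·-4 + -1·0 = -4
  a_4 = 1·-4 + -1·-4 = 0
  a_5 = 1·0 + -1·-4 = 4
  a_6 = 1·4 + -1·0 = 4
  a_7 = 1·4 + -1·4 = 0
  a_8 = 1·0 + -1·4 = -4

1,-1 ; -4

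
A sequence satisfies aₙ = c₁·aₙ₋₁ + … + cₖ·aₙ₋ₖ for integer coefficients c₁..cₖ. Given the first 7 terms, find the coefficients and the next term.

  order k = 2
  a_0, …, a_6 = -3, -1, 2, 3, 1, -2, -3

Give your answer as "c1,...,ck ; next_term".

  a_2 = 1·-1 + -1·-3 = 2
  a_3 = 1·2 + -1·-1 = 3
  a_4 = 1·3 + -1·2 = 1
  a_5 = 1·1 + -1·3 = -2
  a_6 = 1·-2 + -1·1 = -3
  a_7 = 1·-3 + -1·-2 = -1

1,-1 ; -1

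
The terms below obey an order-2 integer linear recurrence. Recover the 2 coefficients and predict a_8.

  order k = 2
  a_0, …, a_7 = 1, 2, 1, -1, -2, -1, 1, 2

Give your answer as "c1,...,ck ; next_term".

  a_2 = 1·2 + -1·1 = 1
  a_3 = 1·1 + -1·2 = -1
  a_4 = 1·-1 + -1·1 = -2
  a_5 = 1·-2 + -1·-1 = -1
  a_6 = 1·-1 + -1·-2 = 1
  a_7 = 1·1 + -1·-1 = 2
  a_8 = 1·2 + -1·1 = 1

1,-1 ; 1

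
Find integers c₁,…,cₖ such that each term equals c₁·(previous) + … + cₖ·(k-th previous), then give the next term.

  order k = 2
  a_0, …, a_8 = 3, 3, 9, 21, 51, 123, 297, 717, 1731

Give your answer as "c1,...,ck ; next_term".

2,1 ; 4179

  a_2 = 2·3 + 1·3 = 9
  a_3 = 2·9 + 1·3 = 21
  a_4 = 2·21 + 1·9 = 51
  a_5 = 2·51 + 1·21 = 123
  a_6 = 2·123 + 1·51 = 297
  a_7 = 2·297 + 1·123 = 717
  a_8 = 2·717 + 1·297 = 1731
  a_9 = 2·1731 + 1·717 = 4179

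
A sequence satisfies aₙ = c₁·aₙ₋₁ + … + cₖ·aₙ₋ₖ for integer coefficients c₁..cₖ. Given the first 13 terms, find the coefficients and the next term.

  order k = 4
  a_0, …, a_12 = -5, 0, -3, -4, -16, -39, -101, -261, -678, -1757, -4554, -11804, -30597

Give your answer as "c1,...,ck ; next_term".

  a_4 = 2·-4 + 1·-3 + 1·0 + 1·-5 = -16
  a_5 = 2·-16 + 1·-4 + 1·-3 + 1·0 = -39
  a_6 = 2·-39 + 1·-16 + 1·-4 + 1·-3 = -101
  a_7 = 2·-101 + 1·-39 + 1·-16 + 1·-4 = -261
  a_8 = 2·-261 + 1·-101 + 1·-39 + 1·-16 = -678
  a_9 = 2·-678 + 1·-261 + 1·-101 + 1·-39 = -1757
  a_10 = 2·-1757 + 1·-678 + 1·-261 + 1·-101 = -4554
  a_11 = 2·-4554 + 1·-1757 + 1·-678 + 1·-261 = -11804
  a_12 = 2·-11804 + 1·-4554 + 1·-1757 + 1·-678 = -30597
  a_13 = 2·-30597 + 1·-11804 + 1·-4554 + 1·-1757 = -79309

2,1,1,1 ; -79309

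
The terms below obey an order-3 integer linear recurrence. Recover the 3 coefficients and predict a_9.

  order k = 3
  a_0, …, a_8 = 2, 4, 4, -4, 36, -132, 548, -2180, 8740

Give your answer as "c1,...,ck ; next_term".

  a_3 = -4·4 + 1·4 + 4·2 = -4
  a_4 = -4·-4 + 1·4 + 4·4 = 36
  a_5 = -4·36 + 1·-4 + 4·4 = -132
  a_6 = -4·-132 + 1·36 + 4·-4 = 548
  a_7 = -4·548 + 1·-132 + 4·36 = -2180
  a_8 = -4·-2180 + 1·548 + 4·-132 = 8740
  a_9 = -4·8740 + 1·-2180 + 4·548 = -34948

-4,1,4 ; -34948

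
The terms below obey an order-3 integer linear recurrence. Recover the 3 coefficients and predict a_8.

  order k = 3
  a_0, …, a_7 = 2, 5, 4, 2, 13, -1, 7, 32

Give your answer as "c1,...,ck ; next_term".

  a_3 = -1·4 + 0·5 + 3·2 = 2
  a_4 = -1·2 + 0·4 + 3·5 = 13
  a_5 = -1·13 + 0·2 + 3·4 = -1
  a_6 = -1·-1 + 0·13 + 3·2 = 7
  a_7 = -1·7 + 0·-1 + 3·13 = 32
  a_8 = -1·32 + 0·7 + 3·-1 = -35

-1,0,3 ; -35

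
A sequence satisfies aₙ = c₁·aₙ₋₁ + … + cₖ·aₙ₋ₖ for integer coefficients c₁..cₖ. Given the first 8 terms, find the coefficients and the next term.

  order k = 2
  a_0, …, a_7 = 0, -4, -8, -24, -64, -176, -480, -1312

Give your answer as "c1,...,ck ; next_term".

  a_2 = 2·-4 + 2·0 = -8
  a_3 = 2·-8 + 2·-4 = -24
  a_4 = 2·-24 + 2·-8 = -64
  a_5 = 2·-64 + 2·-24 = -176
  a_6 = 2·-176 + 2·-64 = -480
  a_7 = 2·-480 + 2·-176 = -1312
  a_8 = 2·-1312 + 2·-480 = -3584

2,2 ; -3584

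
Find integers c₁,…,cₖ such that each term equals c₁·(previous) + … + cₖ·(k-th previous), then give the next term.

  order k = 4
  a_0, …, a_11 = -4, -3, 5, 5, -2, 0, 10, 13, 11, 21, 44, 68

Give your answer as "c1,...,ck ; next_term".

1,0,1,1 ; 100

  a_4 = 1·5 + 0·5 + 1·-3 + 1·-4 = -2
  a_5 = 1·-2 + 0·5 + 1·5 + 1·-3 = 0
  a_6 = 1·0 + 0·-2 + 1·5 + 1·5 = 10
  a_7 = 1·10 + 0·0 + 1·-2 + 1·5 = 13
  a_8 = 1·13 + 0·10 + 1·0 + 1·-2 = 11
  a_9 = 1·11 + 0·13 + 1·10 + 1·0 = 21
  a_10 = 1·21 + 0·11 + 1·13 + 1·10 = 44
  a_11 = 1·44 + 0·21 + 1·11 + 1·13 = 68
  a_12 = 1·68 + 0·44 + 1·21 + 1·11 = 100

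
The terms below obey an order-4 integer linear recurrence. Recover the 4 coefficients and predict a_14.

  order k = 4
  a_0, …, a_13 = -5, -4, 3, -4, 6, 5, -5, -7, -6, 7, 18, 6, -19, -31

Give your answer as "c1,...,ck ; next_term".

  a_4 = 0·-4 + -1·3 + -1·-4 + -1·-5 = 6
  a_5 = 0·6 + -1·-4 + -1·3 + -1·-4 = 5
  a_6 = 0·5 + -1·6 + -1·-4 + -1·3 = -5
  a_7 = 0·-5 + -1·5 + -1·6 + -1·-4 = -7
  a_8 = 0·-7 + -1·-5 + -1·5 + -1·6 = -6
  a_9 = 0·-6 + -1·-7 + -1·-5 + -1·5 = 7
  a_10 = 0·7 + -1·-6 + -1·-7 + -1·-5 = 18
  a_11 = 0·18 + -1·7 + -1·-6 + -1·-7 = 6
  a_12 = 0·6 + -1·18 + -1·7 + -1·-6 = -19
  a_13 = 0·-19 + -1·6 + -1·18 + -1·7 = -31
  a_14 = 0·-31 + -1·-19 + -1·6 + -1·18 = -5

0,-1,-1,-1 ; -5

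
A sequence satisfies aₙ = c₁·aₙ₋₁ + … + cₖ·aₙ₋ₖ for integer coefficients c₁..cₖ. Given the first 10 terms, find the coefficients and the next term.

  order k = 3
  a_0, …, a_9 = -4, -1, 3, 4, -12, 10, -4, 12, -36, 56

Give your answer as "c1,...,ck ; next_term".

-2,-2,-2 ; -64

  a_3 = -2·3 + -2·-1 + -2·-4 = 4
  a_4 = -2·4 + -2·3 + -2·-1 = -12
  a_5 = -2·-12 + -2·4 + -2·3 = 10
  a_6 = -2·10 + -2·-12 + -2·4 = -4
  a_7 = -2·-4 + -2·10 + -2·-12 = 12
  a_8 = -2·12 + -2·-4 + -2·10 = -36
  a_9 = -2·-36 + -2·12 + -2·-4 = 56
  a_10 = -2·56 + -2·-36 + -2·12 = -64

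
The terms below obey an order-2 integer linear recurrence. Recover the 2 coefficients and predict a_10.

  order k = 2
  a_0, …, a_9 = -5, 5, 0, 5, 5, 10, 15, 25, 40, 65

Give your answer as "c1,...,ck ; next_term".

  a_2 = 1·5 + 1·-5 = 0
  a_3 = 1·0 + 1·5 = 5
  a_4 = 1·5 + 1·0 = 5
  a_5 = 1·5 + 1·5 = 10
  a_6 = 1·10 + 1·5 = 15
  a_7 = 1·15 + 1·10 = 25
  a_8 = 1·25 + 1·15 = 40
  a_9 = 1·40 + 1·25 = 65
  a_10 = 1·65 + 1·40 = 105

1,1 ; 105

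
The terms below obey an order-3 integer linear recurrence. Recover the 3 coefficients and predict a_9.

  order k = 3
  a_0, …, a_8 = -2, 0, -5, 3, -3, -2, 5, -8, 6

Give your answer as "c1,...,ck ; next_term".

  a_3 = -1·-5 + 0·0 + 1·-2 = 3
  a_4 = -1·3 + 0·-5 + 1·0 = -3
  a_5 = -1·-3 + 0·3 + 1·-5 = -2
  a_6 = -1·-2 + 0·-3 + 1·3 = 5
  a_7 = -1·5 + 0·-2 + 1·-3 = -8
  a_8 = -1·-8 + 0·5 + 1·-2 = 6
  a_9 = -1·6 + 0·-8 + 1·5 = -1

-1,0,1 ; -1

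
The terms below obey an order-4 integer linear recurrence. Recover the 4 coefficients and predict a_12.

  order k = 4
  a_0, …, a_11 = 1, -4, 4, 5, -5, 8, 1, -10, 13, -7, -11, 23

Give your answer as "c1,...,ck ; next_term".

  a_4 = 0·5 + 0·4 + 1·-4 + -1·1 = -5
  a_5 = 0·-5 + 0·5 + 1·4 + -1·-4 = 8
  a_6 = 0·8 + 0·-5 + 1·5 + -1·4 = 1
  a_7 = 0·1 + 0·8 + 1·-5 + -1·5 = -10
  a_8 = 0·-10 + 0·1 + 1·8 + -1·-5 = 13
  a_9 = 0·13 + 0·-10 + 1·1 + -1·8 = -7
  a_10 = 0·-7 + 0·13 + 1·-10 + -1·1 = -11
  a_11 = 0·-11 + 0·-7 + 1·13 + -1·-10 = 23
  a_12 = 0·23 + 0·-11 + 1·-7 + -1·13 = -20

0,0,1,-1 ; -20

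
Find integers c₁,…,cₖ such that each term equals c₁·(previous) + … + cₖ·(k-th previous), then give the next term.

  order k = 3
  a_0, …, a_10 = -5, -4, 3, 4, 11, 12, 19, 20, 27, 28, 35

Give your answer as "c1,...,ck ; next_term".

  a_3 = 1·3 + 1·-4 + -1·-5 = 4
  a_4 = 1·4 + 1·3 + -1·-4 = 11
  a_5 = 1·11 + 1·4 + -1·3 = 12
  a_6 = 1·12 + 1·11 + -1·4 = 19
  a_7 = 1·19 + 1·12 + -1·11 = 20
  a_8 = 1·20 + 1·19 + -1·12 = 27
  a_9 = 1·27 + 1·20 + -1·19 = 28
  a_10 = 1·28 + 1·27 + -1·20 = 35
  a_11 = 1·35 + 1·28 + -1·27 = 36

1,1,-1 ; 36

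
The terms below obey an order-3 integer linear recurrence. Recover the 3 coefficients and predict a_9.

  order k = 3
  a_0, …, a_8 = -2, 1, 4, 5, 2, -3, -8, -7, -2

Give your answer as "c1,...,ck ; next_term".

0,1,-2 ; 9

  a_3 = 0·4 + 1·1 + -2·-2 = 5
  a_4 = 0·5 + 1·4 + -2·1 = 2
  a_5 = 0·2 + 1·5 + -2·4 = -3
  a_6 = 0·-3 + 1·2 + -2·5 = -8
  a_7 = 0·-8 + 1·-3 + -2·2 = -7
  a_8 = 0·-7 + 1·-8 + -2·-3 = -2
  a_9 = 0·-2 + 1·-7 + -2·-8 = 9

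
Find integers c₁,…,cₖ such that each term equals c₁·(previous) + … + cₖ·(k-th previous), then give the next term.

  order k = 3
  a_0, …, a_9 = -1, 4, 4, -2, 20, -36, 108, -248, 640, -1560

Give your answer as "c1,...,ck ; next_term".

-2,2,2 ; 3904

  a_3 = -2·4 + 2·4 + 2·-1 = -2
  a_4 = -2·-2 + 2·4 + 2·4 = 20
  a_5 = -2·20 + 2·-2 + 2·4 = -36
  a_6 = -2·-36 + 2·20 + 2·-2 = 108
  a_7 = -2·108 + 2·-36 + 2·20 = -248
  a_8 = -2·-248 + 2·108 + 2·-36 = 640
  a_9 = -2·640 + 2·-248 + 2·108 = -1560
  a_10 = -2·-1560 + 2·640 + 2·-248 = 3904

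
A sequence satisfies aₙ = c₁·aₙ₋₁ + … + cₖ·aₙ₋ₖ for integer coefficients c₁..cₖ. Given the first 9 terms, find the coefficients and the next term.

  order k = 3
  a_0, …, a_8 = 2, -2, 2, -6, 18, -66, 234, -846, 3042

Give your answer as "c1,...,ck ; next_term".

-3,3,3 ; -10962

  a_3 = -3·2 + 3·-2 + 3·2 = -6
  a_4 = -3·-6 + 3·2 + 3·-2 = 18
  a_5 = -3·18 + 3·-6 + 3·2 = -66
  a_6 = -3·-66 + 3·18 + 3·-6 = 234
  a_7 = -3·234 + 3·-66 + 3·18 = -846
  a_8 = -3·-846 + 3·234 + 3·-66 = 3042
  a_9 = -3·3042 + 3·-846 + 3·234 = -10962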